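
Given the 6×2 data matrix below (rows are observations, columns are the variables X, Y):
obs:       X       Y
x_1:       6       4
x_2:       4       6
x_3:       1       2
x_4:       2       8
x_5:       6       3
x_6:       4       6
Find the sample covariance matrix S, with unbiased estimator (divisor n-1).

Step 1 — column means:
  mean(X) = (6 + 4 + 1 + 2 + 6 + 4) / 6 = 23/6 = 3.8333
  mean(Y) = (4 + 6 + 2 + 8 + 3 + 6) / 6 = 29/6 = 4.8333

Step 2 — sample covariance S[i,j] = (1/(n-1)) · Σ_k (x_{k,i} - mean_i) · (x_{k,j} - mean_j), with n-1 = 5.
  S[X,X] = ((2.1667)·(2.1667) + (0.1667)·(0.1667) + (-2.8333)·(-2.8333) + (-1.8333)·(-1.8333) + (2.1667)·(2.1667) + (0.1667)·(0.1667)) / 5 = 20.8333/5 = 4.1667
  S[X,Y] = ((2.1667)·(-0.8333) + (0.1667)·(1.1667) + (-2.8333)·(-2.8333) + (-1.8333)·(3.1667) + (2.1667)·(-1.8333) + (0.1667)·(1.1667)) / 5 = -3.1667/5 = -0.6333
  S[Y,Y] = ((-0.8333)·(-0.8333) + (1.1667)·(1.1667) + (-2.8333)·(-2.8333) + (3.1667)·(3.1667) + (-1.8333)·(-1.8333) + (1.1667)·(1.1667)) / 5 = 24.8333/5 = 4.9667

S is symmetric (S[j,i] = S[i,j]). Assembling:

S = [[4.1667, -0.6333],
 [-0.6333, 4.9667]]


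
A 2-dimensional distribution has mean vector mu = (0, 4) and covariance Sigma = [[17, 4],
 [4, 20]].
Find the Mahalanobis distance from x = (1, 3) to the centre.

Step 1 — centre the observation: (x - mu) = (1, -1).

Step 2 — invert Sigma. det(Sigma) = 17·20 - (4)² = 324.
  Sigma^{-1} = (1/det) · [[d, -b], [-b, a]] = [[0.0617, -0.0123],
 [-0.0123, 0.0525]].

Step 3 — form the quadratic (x - mu)^T · Sigma^{-1} · (x - mu):
  Sigma^{-1} · (x - mu) = (0.0741, -0.0648).
  (x - mu)^T · [Sigma^{-1} · (x - mu)] = (1)·(0.0741) + (-1)·(-0.0648) = 0.1389.

Step 4 — take square root: d = √(0.1389) ≈ 0.3727.

d(x, mu) = √(0.1389) ≈ 0.3727


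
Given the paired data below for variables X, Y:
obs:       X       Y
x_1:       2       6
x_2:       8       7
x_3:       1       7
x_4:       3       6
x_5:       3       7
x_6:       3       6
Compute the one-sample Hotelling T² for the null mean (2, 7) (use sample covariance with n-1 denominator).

Step 1 — sample mean vector:
  mean(X) = (2 + 8 + 1 + 3 + 3 + 3) / 6 = 20/6 = 3.3333
  mean(Y) = (6 + 7 + 7 + 6 + 7 + 6) / 6 = 39/6 = 6.5
  x̄ = (3.3333, 6.5),  deviation x̄ - mu_0 = (3.3333, 6.5) - (2, 7) = (1.3333, -0.5).

Step 2 — sample covariance matrix, S[i,j] = (1/(n-1)) · Σ_k (x_{k,i} - mean_i) · (x_{k,j} - mean_j), divisor n-1 = 5:
  S[X,X] = ((-1.3333)·(-1.3333) + (4.6667)·(4.6667) + (-2.3333)·(-2.3333) + (-0.3333)·(-0.3333) + (-0.3333)·(-0.3333) + (-0.3333)·(-0.3333)) / 5 = 29.3333/5 = 5.8667
  S[X,Y] = ((-1.3333)·(-0.5) + (4.6667)·(0.5) + (-2.3333)·(0.5) + (-0.3333)·(-0.5) + (-0.3333)·(0.5) + (-0.3333)·(-0.5)) / 5 = 2/5 = 0.4
  S[Y,Y] = ((-0.5)·(-0.5) + (0.5)·(0.5) + (0.5)·(0.5) + (-0.5)·(-0.5) + (0.5)·(0.5) + (-0.5)·(-0.5)) / 5 = 1.5/5 = 0.3
  S = [[5.8667, 0.4],
 [0.4, 0.3]].

Step 3 — invert S. det(S) = 5.8667·0.3 - (0.4)² = 1.6.
  S^{-1} = (1/det) · [[d, -b], [-b, a]] = [[0.1875, -0.25],
 [-0.25, 3.6667]].

Step 4 — quadratic form (x̄ - mu_0)^T · S^{-1} · (x̄ - mu_0):
  S^{-1} · (x̄ - mu_0) = (0.375, -2.1667),
  (x̄ - mu_0)^T · [...] = (1.3333)·(0.375) + (-0.5)·(-2.1667) = 1.5833.

Step 5 — scale by n: T² = 6 · 1.5833 = 9.5.

T² ≈ 9.5


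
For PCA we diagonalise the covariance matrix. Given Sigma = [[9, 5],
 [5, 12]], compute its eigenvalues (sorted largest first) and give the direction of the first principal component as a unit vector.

Step 1 — characteristic polynomial of 2×2 Sigma:
  det(Sigma - λI) = λ² - trace · λ + det = 0.
  trace = 9 + 12 = 21, det = 9·12 - (5)² = 83.
Step 2 — discriminant:
  Δ = trace² - 4·det = 441 - 332 = 109.
Step 3 — eigenvalues:
  λ = (trace ± √Δ)/2 = (21 ± 10.4403)/2,
  λ_1 = 15.7202,  λ_2 = 5.2798.

Step 4 — unit eigenvector for λ_1: solve (Sigma - λ_1 I)v = 0. First row:
  (9 - 15.7202)·v_x + (5)·v_y = 0, i.e. (-6.7202)·v_x + (5)·v_y = 0,
  so v ∝ (b, λ_1 - a) = (5, 6.7202) = u.
  ||u|| = √((5)² + (6.7202)²) = √(70.1605) ≈ 8.3762,
  v_1 = u/||u|| ≈ (0.5969, 0.8023) (||v_1|| = 1).

λ_1 = 15.7202,  λ_2 = 5.2798;  v_1 ≈ (0.5969, 0.8023)


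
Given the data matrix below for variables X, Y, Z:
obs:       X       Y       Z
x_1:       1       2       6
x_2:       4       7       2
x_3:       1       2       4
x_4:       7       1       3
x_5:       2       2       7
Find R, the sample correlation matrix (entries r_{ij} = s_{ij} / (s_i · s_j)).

Step 1 — column means:
  mean(X) = (1 + 4 + 1 + 7 + 2) / 5 = 15/5 = 3
  mean(Y) = (2 + 7 + 2 + 1 + 2) / 5 = 14/5 = 2.8
  mean(Z) = (6 + 2 + 4 + 3 + 7) / 5 = 22/5 = 4.4

Step 2 — sample variances and covariances s[i,j] = (1/(n-1)) · Σ_k (x_{k,i} - mean_i) · (x_{k,j} - mean_j), with n-1 = 4:
  s[X,X] = ((-2)·(-2) + (1)·(1) + (-2)·(-2) + (4)·(4) + (-1)·(-1)) / 4 = 26/4 = 6.5
  s[X,Y] = ((-2)·(-0.8) + (1)·(4.2) + (-2)·(-0.8) + (4)·(-1.8) + (-1)·(-0.8)) / 4 = 1/4 = 0.25
  s[X,Z] = ((-2)·(1.6) + (1)·(-2.4) + (-2)·(-0.4) + (4)·(-1.4) + (-1)·(2.6)) / 4 = -13/4 = -3.25
  s[Y,Y] = ((-0.8)·(-0.8) + (4.2)·(4.2) + (-0.8)·(-0.8) + (-1.8)·(-1.8) + (-0.8)·(-0.8)) / 4 = 22.8/4 = 5.7
  s[Y,Z] = ((-0.8)·(1.6) + (4.2)·(-2.4) + (-0.8)·(-0.4) + (-1.8)·(-1.4) + (-0.8)·(2.6)) / 4 = -10.6/4 = -2.65
  s[Z,Z] = ((1.6)·(1.6) + (-2.4)·(-2.4) + (-0.4)·(-0.4) + (-1.4)·(-1.4) + (2.6)·(2.6)) / 4 = 17.2/4 = 4.3
  Sample standard deviations s_i = √(s[i,i]):
  s(X) = √(6.5) = 2.5495
  s(Y) = √(5.7) = 2.3875
  s(Z) = √(4.3) = 2.0736

Step 3 — r_{ij} = s_{ij} / (s_i · s_j):
  r[X,X] = 1 (diagonal).
  r[X,Y] = 0.25 / (2.5495 · 2.3875) = 0.25 / 6.0869 = 0.0411
  r[X,Z] = -3.25 / (2.5495 · 2.0736) = -3.25 / 5.2868 = -0.6147
  r[Y,Y] = 1 (diagonal).
  r[Y,Z] = -2.65 / (2.3875 · 2.0736) = -2.65 / 4.9508 = -0.5353
  r[Z,Z] = 1 (diagonal).

R is symmetric with unit diagonal. Assembling:

R = [[1, 0.0411, -0.6147],
 [0.0411, 1, -0.5353],
 [-0.6147, -0.5353, 1]]


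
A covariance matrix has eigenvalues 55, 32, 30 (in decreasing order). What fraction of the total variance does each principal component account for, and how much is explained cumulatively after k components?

Step 1 — total variance = trace(Sigma) = Σ λ_i = 55 + 32 + 30 = 117.

Step 2 — fraction explained by component i = λ_i / Σ λ:
  PC1: 55/117 = 0.4701
  PC2: 32/117 = 0.2735
  PC3: 30/117 = 0.2564

Step 3 — cumulative fraction after k components = (λ_1 + ... + λ_k) / Σ λ:
  k = 1: 55/117 = 0.4701
  k = 2: (55 + 32)/117 = 87/117 = 0.7436
  k = 3: (55 + 32 + 30)/117 = 117/117 = 1

Summary (fraction, with percent):

explained: PC1 0.4701 (47.01%), PC2 0.2735 (27.35%), PC3 0.2564 (25.64%);  cumulative: 0.4701, 0.7436, 1


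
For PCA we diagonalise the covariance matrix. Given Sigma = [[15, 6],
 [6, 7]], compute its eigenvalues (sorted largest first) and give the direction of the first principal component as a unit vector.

Step 1 — characteristic polynomial of 2×2 Sigma:
  det(Sigma - λI) = λ² - trace · λ + det = 0.
  trace = 15 + 7 = 22, det = 15·7 - (6)² = 69.
Step 2 — discriminant:
  Δ = trace² - 4·det = 484 - 276 = 208.
Step 3 — eigenvalues:
  λ = (trace ± √Δ)/2 = (22 ± 14.4222)/2,
  λ_1 = 18.2111,  λ_2 = 3.7889.

Step 4 — unit eigenvector for λ_1: solve (Sigma - λ_1 I)v = 0. First row:
  (15 - 18.2111)·v_x + (6)·v_y = 0, i.e. (-3.2111)·v_x + (6)·v_y = 0,
  so v ∝ (b, λ_1 - a) = (6, 3.2111) = u.
  ||u|| = √((6)² + (3.2111)²) = √(46.3112) ≈ 6.8052,
  v_1 = u/||u|| ≈ (0.8817, 0.4719) (||v_1|| = 1).

λ_1 = 18.2111,  λ_2 = 3.7889;  v_1 ≈ (0.8817, 0.4719)


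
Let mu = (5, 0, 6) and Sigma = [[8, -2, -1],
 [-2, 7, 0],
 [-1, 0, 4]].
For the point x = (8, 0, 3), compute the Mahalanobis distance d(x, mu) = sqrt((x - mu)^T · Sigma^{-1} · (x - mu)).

Step 1 — centre the observation: (x - mu) = (3, 0, -3).

Step 2 — invert Sigma (cofactor / det for 3×3, or solve directly):
  Sigma^{-1} = [[0.1393, 0.0398, 0.0348],
 [0.0398, 0.1542, 0.01],
 [0.0348, 0.01, 0.2587]].

Step 3 — form the quadratic (x - mu)^T · Sigma^{-1} · (x - mu):
  Sigma^{-1} · (x - mu) = (0.3134, 0.0896, -0.6716).
  (x - mu)^T · [Sigma^{-1} · (x - mu)] = (3)·(0.3134) + (0)·(0.0896) + (-3)·(-0.6716) = 2.9552.

Step 4 — take square root: d = √(2.9552) ≈ 1.7191.

d(x, mu) = √(2.9552) ≈ 1.7191


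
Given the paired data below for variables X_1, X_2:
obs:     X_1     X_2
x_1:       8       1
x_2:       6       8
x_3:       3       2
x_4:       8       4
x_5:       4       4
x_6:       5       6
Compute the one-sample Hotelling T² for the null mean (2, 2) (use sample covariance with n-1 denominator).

Step 1 — sample mean vector:
  mean(X_1) = (8 + 6 + 3 + 8 + 4 + 5) / 6 = 34/6 = 5.6667
  mean(X_2) = (1 + 8 + 2 + 4 + 4 + 6) / 6 = 25/6 = 4.1667
  x̄ = (5.6667, 4.1667),  deviation x̄ - mu_0 = (5.6667, 4.1667) - (2, 2) = (3.6667, 2.1667).

Step 2 — sample covariance matrix, S[i,j] = (1/(n-1)) · Σ_k (x_{k,i} - mean_i) · (x_{k,j} - mean_j), divisor n-1 = 5:
  S[X_1,X_1] = ((2.3333)·(2.3333) + (0.3333)·(0.3333) + (-2.6667)·(-2.6667) + (2.3333)·(2.3333) + (-1.6667)·(-1.6667) + (-0.6667)·(-0.6667)) / 5 = 21.3333/5 = 4.2667
  S[X_1,X_2] = ((2.3333)·(-3.1667) + (0.3333)·(3.8333) + (-2.6667)·(-2.1667) + (2.3333)·(-0.1667) + (-1.6667)·(-0.1667) + (-0.6667)·(1.8333)) / 5 = -1.6667/5 = -0.3333
  S[X_2,X_2] = ((-3.1667)·(-3.1667) + (3.8333)·(3.8333) + (-2.1667)·(-2.1667) + (-0.1667)·(-0.1667) + (-0.1667)·(-0.1667) + (1.8333)·(1.8333)) / 5 = 32.8333/5 = 6.5667
  S = [[4.2667, -0.3333],
 [-0.3333, 6.5667]].

Step 3 — invert S. det(S) = 4.2667·6.5667 - (-0.3333)² = 27.9067.
  S^{-1} = (1/det) · [[d, -b], [-b, a]] = [[0.2353, 0.0119],
 [0.0119, 0.1529]].

Step 4 — quadratic form (x̄ - mu_0)^T · S^{-1} · (x̄ - mu_0):
  S^{-1} · (x̄ - mu_0) = (0.8887, 0.3751),
  (x̄ - mu_0)^T · [...] = (3.6667)·(0.8887) + (2.1667)·(0.3751) = 4.0711.

Step 5 — scale by n: T² = 6 · 4.0711 = 24.4267.

T² ≈ 24.4267


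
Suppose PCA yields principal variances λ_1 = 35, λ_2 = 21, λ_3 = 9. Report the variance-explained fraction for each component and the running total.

Step 1 — total variance = trace(Sigma) = Σ λ_i = 35 + 21 + 9 = 65.

Step 2 — fraction explained by component i = λ_i / Σ λ:
  PC1: 35/65 = 0.5385
  PC2: 21/65 = 0.3231
  PC3: 9/65 = 0.1385

Step 3 — cumulative fraction after k components = (λ_1 + ... + λ_k) / Σ λ:
  k = 1: 35/65 = 0.5385
  k = 2: (35 + 21)/65 = 56/65 = 0.8615
  k = 3: (35 + 21 + 9)/65 = 65/65 = 1

Summary (fraction, with percent):

explained: PC1 0.5385 (53.85%), PC2 0.3231 (32.31%), PC3 0.1385 (13.85%);  cumulative: 0.5385, 0.8615, 1


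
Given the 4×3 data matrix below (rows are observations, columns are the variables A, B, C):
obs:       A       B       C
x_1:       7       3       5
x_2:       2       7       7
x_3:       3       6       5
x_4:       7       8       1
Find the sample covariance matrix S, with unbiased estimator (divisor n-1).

Step 1 — column means:
  mean(A) = (7 + 2 + 3 + 7) / 4 = 19/4 = 4.75
  mean(B) = (3 + 7 + 6 + 8) / 4 = 24/4 = 6
  mean(C) = (5 + 7 + 5 + 1) / 4 = 18/4 = 4.5

Step 2 — sample covariance S[i,j] = (1/(n-1)) · Σ_k (x_{k,i} - mean_i) · (x_{k,j} - mean_j), with n-1 = 3.
  S[A,A] = ((2.25)·(2.25) + (-2.75)·(-2.75) + (-1.75)·(-1.75) + (2.25)·(2.25)) / 3 = 20.75/3 = 6.9167
  S[A,B] = ((2.25)·(-3) + (-2.75)·(1) + (-1.75)·(0) + (2.25)·(2)) / 3 = -5/3 = -1.6667
  S[A,C] = ((2.25)·(0.5) + (-2.75)·(2.5) + (-1.75)·(0.5) + (2.25)·(-3.5)) / 3 = -14.5/3 = -4.8333
  S[B,B] = ((-3)·(-3) + (1)·(1) + (0)·(0) + (2)·(2)) / 3 = 14/3 = 4.6667
  S[B,C] = ((-3)·(0.5) + (1)·(2.5) + (0)·(0.5) + (2)·(-3.5)) / 3 = -6/3 = -2
  S[C,C] = ((0.5)·(0.5) + (2.5)·(2.5) + (0.5)·(0.5) + (-3.5)·(-3.5)) / 3 = 19/3 = 6.3333

S is symmetric (S[j,i] = S[i,j]). Assembling:

S = [[6.9167, -1.6667, -4.8333],
 [-1.6667, 4.6667, -2],
 [-4.8333, -2, 6.3333]]


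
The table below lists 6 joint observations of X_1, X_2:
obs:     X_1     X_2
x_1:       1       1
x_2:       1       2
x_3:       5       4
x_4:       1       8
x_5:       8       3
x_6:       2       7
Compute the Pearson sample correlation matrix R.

Step 1 — column means:
  mean(X_1) = (1 + 1 + 5 + 1 + 8 + 2) / 6 = 18/6 = 3
  mean(X_2) = (1 + 2 + 4 + 8 + 3 + 7) / 6 = 25/6 = 4.1667

Step 2 — sample variances and covariances s[i,j] = (1/(n-1)) · Σ_k (x_{k,i} - mean_i) · (x_{k,j} - mean_j), with n-1 = 5:
  s[X_1,X_1] = ((-2)·(-2) + (-2)·(-2) + (2)·(2) + (-2)·(-2) + (5)·(5) + (-1)·(-1)) / 5 = 42/5 = 8.4
  s[X_1,X_2] = ((-2)·(-3.1667) + (-2)·(-2.1667) + (2)·(-0.1667) + (-2)·(3.8333) + (5)·(-1.1667) + (-1)·(2.8333)) / 5 = -6/5 = -1.2
  s[X_2,X_2] = ((-3.1667)·(-3.1667) + (-2.1667)·(-2.1667) + (-0.1667)·(-0.1667) + (3.8333)·(3.8333) + (-1.1667)·(-1.1667) + (2.8333)·(2.8333)) / 5 = 38.8333/5 = 7.7667
  Sample standard deviations s_i = √(s[i,i]):
  s(X_1) = √(8.4) = 2.8983
  s(X_2) = √(7.7667) = 2.7869

Step 3 — r_{ij} = s_{ij} / (s_i · s_j):
  r[X_1,X_1] = 1 (diagonal).
  r[X_1,X_2] = -1.2 / (2.8983 · 2.7869) = -1.2 / 8.0771 = -0.1486
  r[X_2,X_2] = 1 (diagonal).

R is symmetric with unit diagonal. Assembling:

R = [[1, -0.1486],
 [-0.1486, 1]]


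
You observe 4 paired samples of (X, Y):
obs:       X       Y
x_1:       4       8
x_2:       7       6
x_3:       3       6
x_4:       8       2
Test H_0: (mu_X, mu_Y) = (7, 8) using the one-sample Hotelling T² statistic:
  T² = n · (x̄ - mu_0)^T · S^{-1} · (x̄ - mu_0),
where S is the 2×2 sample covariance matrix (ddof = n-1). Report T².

Step 1 — sample mean vector:
  mean(X) = (4 + 7 + 3 + 8) / 4 = 22/4 = 5.5
  mean(Y) = (8 + 6 + 6 + 2) / 4 = 22/4 = 5.5
  x̄ = (5.5, 5.5),  deviation x̄ - mu_0 = (5.5, 5.5) - (7, 8) = (-1.5, -2.5).

Step 2 — sample covariance matrix, S[i,j] = (1/(n-1)) · Σ_k (x_{k,i} - mean_i) · (x_{k,j} - mean_j), divisor n-1 = 3:
  S[X,X] = ((-1.5)·(-1.5) + (1.5)·(1.5) + (-2.5)·(-2.5) + (2.5)·(2.5)) / 3 = 17/3 = 5.6667
  S[X,Y] = ((-1.5)·(2.5) + (1.5)·(0.5) + (-2.5)·(0.5) + (2.5)·(-3.5)) / 3 = -13/3 = -4.3333
  S[Y,Y] = ((2.5)·(2.5) + (0.5)·(0.5) + (0.5)·(0.5) + (-3.5)·(-3.5)) / 3 = 19/3 = 6.3333
  S = [[5.6667, -4.3333],
 [-4.3333, 6.3333]].

Step 3 — invert S. det(S) = 5.6667·6.3333 - (-4.3333)² = 17.1111.
  S^{-1} = (1/det) · [[d, -b], [-b, a]] = [[0.3701, 0.2532],
 [0.2532, 0.3312]].

Step 4 — quadratic form (x̄ - mu_0)^T · S^{-1} · (x̄ - mu_0):
  S^{-1} · (x̄ - mu_0) = (-1.1883, -1.2078),
  (x̄ - mu_0)^T · [...] = (-1.5)·(-1.1883) + (-2.5)·(-1.2078) = 4.8019.

Step 5 — scale by n: T² = 4 · 4.8019 = 19.2078.

T² ≈ 19.2078


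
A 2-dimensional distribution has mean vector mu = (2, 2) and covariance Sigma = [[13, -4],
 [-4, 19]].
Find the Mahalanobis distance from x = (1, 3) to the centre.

Step 1 — centre the observation: (x - mu) = (-1, 1).

Step 2 — invert Sigma. det(Sigma) = 13·19 - (-4)² = 231.
  Sigma^{-1} = (1/det) · [[d, -b], [-b, a]] = [[0.0823, 0.0173],
 [0.0173, 0.0563]].

Step 3 — form the quadratic (x - mu)^T · Sigma^{-1} · (x - mu):
  Sigma^{-1} · (x - mu) = (-0.0649, 0.039).
  (x - mu)^T · [Sigma^{-1} · (x - mu)] = (-1)·(-0.0649) + (1)·(0.039) = 0.1039.

Step 4 — take square root: d = √(0.1039) ≈ 0.3223.

d(x, mu) = √(0.1039) ≈ 0.3223


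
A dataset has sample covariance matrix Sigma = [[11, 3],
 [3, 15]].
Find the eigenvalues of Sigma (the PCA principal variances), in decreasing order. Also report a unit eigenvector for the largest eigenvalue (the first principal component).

Step 1 — characteristic polynomial of 2×2 Sigma:
  det(Sigma - λI) = λ² - trace · λ + det = 0.
  trace = 11 + 15 = 26, det = 11·15 - (3)² = 156.
Step 2 — discriminant:
  Δ = trace² - 4·det = 676 - 624 = 52.
Step 3 — eigenvalues:
  λ = (trace ± √Δ)/2 = (26 ± 7.2111)/2,
  λ_1 = 16.6056,  λ_2 = 9.3944.

Step 4 — unit eigenvector for λ_1: solve (Sigma - λ_1 I)v = 0. First row:
  (11 - 16.6056)·v_x + (3)·v_y = 0, i.e. (-5.6056)·v_x + (3)·v_y = 0,
  so v ∝ (b, λ_1 - a) = (3, 5.6056) = u.
  ||u|| = √((3)² + (5.6056)²) = √(40.4222) ≈ 6.3578,
  v_1 = u/||u|| ≈ (0.4719, 0.8817) (||v_1|| = 1).

λ_1 = 16.6056,  λ_2 = 9.3944;  v_1 ≈ (0.4719, 0.8817)


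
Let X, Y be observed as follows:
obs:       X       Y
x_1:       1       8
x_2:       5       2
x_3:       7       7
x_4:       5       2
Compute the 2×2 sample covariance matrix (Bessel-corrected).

Step 1 — column means:
  mean(X) = (1 + 5 + 7 + 5) / 4 = 18/4 = 4.5
  mean(Y) = (8 + 2 + 7 + 2) / 4 = 19/4 = 4.75

Step 2 — sample covariance S[i,j] = (1/(n-1)) · Σ_k (x_{k,i} - mean_i) · (x_{k,j} - mean_j), with n-1 = 3.
  S[X,X] = ((-3.5)·(-3.5) + (0.5)·(0.5) + (2.5)·(2.5) + (0.5)·(0.5)) / 3 = 19/3 = 6.3333
  S[X,Y] = ((-3.5)·(3.25) + (0.5)·(-2.75) + (2.5)·(2.25) + (0.5)·(-2.75)) / 3 = -8.5/3 = -2.8333
  S[Y,Y] = ((3.25)·(3.25) + (-2.75)·(-2.75) + (2.25)·(2.25) + (-2.75)·(-2.75)) / 3 = 30.75/3 = 10.25

S is symmetric (S[j,i] = S[i,j]). Assembling:

S = [[6.3333, -2.8333],
 [-2.8333, 10.25]]


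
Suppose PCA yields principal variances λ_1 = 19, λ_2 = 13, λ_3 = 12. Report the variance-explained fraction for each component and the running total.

Step 1 — total variance = trace(Sigma) = Σ λ_i = 19 + 13 + 12 = 44.

Step 2 — fraction explained by component i = λ_i / Σ λ:
  PC1: 19/44 = 0.4318
  PC2: 13/44 = 0.2955
  PC3: 12/44 = 0.2727

Step 3 — cumulative fraction after k components = (λ_1 + ... + λ_k) / Σ λ:
  k = 1: 19/44 = 0.4318
  k = 2: (19 + 13)/44 = 32/44 = 0.7273
  k = 3: (19 + 13 + 12)/44 = 44/44 = 1

Summary (fraction, with percent):

explained: PC1 0.4318 (43.18%), PC2 0.2955 (29.55%), PC3 0.2727 (27.27%);  cumulative: 0.4318, 0.7273, 1


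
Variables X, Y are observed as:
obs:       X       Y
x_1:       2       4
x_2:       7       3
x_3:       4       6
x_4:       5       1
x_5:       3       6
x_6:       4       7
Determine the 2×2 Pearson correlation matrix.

Step 1 — column means:
  mean(X) = (2 + 7 + 4 + 5 + 3 + 4) / 6 = 25/6 = 4.1667
  mean(Y) = (4 + 3 + 6 + 1 + 6 + 7) / 6 = 27/6 = 4.5

Step 2 — sample variances and covariances s[i,j] = (1/(n-1)) · Σ_k (x_{k,i} - mean_i) · (x_{k,j} - mean_j), with n-1 = 5:
  s[X,X] = ((-2.1667)·(-2.1667) + (2.8333)·(2.8333) + (-0.1667)·(-0.1667) + (0.8333)·(0.8333) + (-1.1667)·(-1.1667) + (-0.1667)·(-0.1667)) / 5 = 14.8333/5 = 2.9667
  s[X,Y] = ((-2.1667)·(-0.5) + (2.8333)·(-1.5) + (-0.1667)·(1.5) + (0.8333)·(-3.5) + (-1.1667)·(1.5) + (-0.1667)·(2.5)) / 5 = -8.5/5 = -1.7
  s[Y,Y] = ((-0.5)·(-0.5) + (-1.5)·(-1.5) + (1.5)·(1.5) + (-3.5)·(-3.5) + (1.5)·(1.5) + (2.5)·(2.5)) / 5 = 25.5/5 = 5.1
  Sample standard deviations s_i = √(s[i,i]):
  s(X) = √(2.9667) = 1.7224
  s(Y) = √(5.1) = 2.2583

Step 3 — r_{ij} = s_{ij} / (s_i · s_j):
  r[X,X] = 1 (diagonal).
  r[X,Y] = -1.7 / (1.7224 · 2.2583) = -1.7 / 3.8897 = -0.437
  r[Y,Y] = 1 (diagonal).

R is symmetric with unit diagonal. Assembling:

R = [[1, -0.437],
 [-0.437, 1]]


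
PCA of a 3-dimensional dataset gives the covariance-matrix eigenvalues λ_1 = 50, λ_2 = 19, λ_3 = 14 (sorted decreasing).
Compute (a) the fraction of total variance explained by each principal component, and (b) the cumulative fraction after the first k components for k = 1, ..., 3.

Step 1 — total variance = trace(Sigma) = Σ λ_i = 50 + 19 + 14 = 83.

Step 2 — fraction explained by component i = λ_i / Σ λ:
  PC1: 50/83 = 0.6024
  PC2: 19/83 = 0.2289
  PC3: 14/83 = 0.1687

Step 3 — cumulative fraction after k components = (λ_1 + ... + λ_k) / Σ λ:
  k = 1: 50/83 = 0.6024
  k = 2: (50 + 19)/83 = 69/83 = 0.8313
  k = 3: (50 + 19 + 14)/83 = 83/83 = 1

Summary (fraction, with percent):

explained: PC1 0.6024 (60.24%), PC2 0.2289 (22.89%), PC3 0.1687 (16.87%);  cumulative: 0.6024, 0.8313, 1


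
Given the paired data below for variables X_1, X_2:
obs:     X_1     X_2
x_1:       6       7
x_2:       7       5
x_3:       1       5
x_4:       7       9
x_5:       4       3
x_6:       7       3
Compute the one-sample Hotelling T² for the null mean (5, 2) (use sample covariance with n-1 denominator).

Step 1 — sample mean vector:
  mean(X_1) = (6 + 7 + 1 + 7 + 4 + 7) / 6 = 32/6 = 5.3333
  mean(X_2) = (7 + 5 + 5 + 9 + 3 + 3) / 6 = 32/6 = 5.3333
  x̄ = (5.3333, 5.3333),  deviation x̄ - mu_0 = (5.3333, 5.3333) - (5, 2) = (0.3333, 3.3333).

Step 2 — sample covariance matrix, S[i,j] = (1/(n-1)) · Σ_k (x_{k,i} - mean_i) · (x_{k,j} - mean_j), divisor n-1 = 5:
  S[X_1,X_1] = ((0.6667)·(0.6667) + (1.6667)·(1.6667) + (-4.3333)·(-4.3333) + (1.6667)·(1.6667) + (-1.3333)·(-1.3333) + (1.6667)·(1.6667)) / 5 = 29.3333/5 = 5.8667
  S[X_1,X_2] = ((0.6667)·(1.6667) + (1.6667)·(-0.3333) + (-4.3333)·(-0.3333) + (1.6667)·(3.6667) + (-1.3333)·(-2.3333) + (1.6667)·(-2.3333)) / 5 = 7.3333/5 = 1.4667
  S[X_2,X_2] = ((1.6667)·(1.6667) + (-0.3333)·(-0.3333) + (-0.3333)·(-0.3333) + (3.6667)·(3.6667) + (-2.3333)·(-2.3333) + (-2.3333)·(-2.3333)) / 5 = 27.3333/5 = 5.4667
  S = [[5.8667, 1.4667],
 [1.4667, 5.4667]].

Step 3 — invert S. det(S) = 5.8667·5.4667 - (1.4667)² = 29.92.
  S^{-1} = (1/det) · [[d, -b], [-b, a]] = [[0.1827, -0.049],
 [-0.049, 0.1961]].

Step 4 — quadratic form (x̄ - mu_0)^T · S^{-1} · (x̄ - mu_0):
  S^{-1} · (x̄ - mu_0) = (-0.1025, 0.6373),
  (x̄ - mu_0)^T · [...] = (0.3333)·(-0.1025) + (3.3333)·(0.6373) = 2.09.

Step 5 — scale by n: T² = 6 · 2.09 = 12.5401.

T² ≈ 12.5401


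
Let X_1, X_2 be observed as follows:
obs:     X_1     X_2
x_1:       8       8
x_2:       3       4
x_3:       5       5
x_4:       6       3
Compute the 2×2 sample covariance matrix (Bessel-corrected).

Step 1 — column means:
  mean(X_1) = (8 + 3 + 5 + 6) / 4 = 22/4 = 5.5
  mean(X_2) = (8 + 4 + 5 + 3) / 4 = 20/4 = 5

Step 2 — sample covariance S[i,j] = (1/(n-1)) · Σ_k (x_{k,i} - mean_i) · (x_{k,j} - mean_j), with n-1 = 3.
  S[X_1,X_1] = ((2.5)·(2.5) + (-2.5)·(-2.5) + (-0.5)·(-0.5) + (0.5)·(0.5)) / 3 = 13/3 = 4.3333
  S[X_1,X_2] = ((2.5)·(3) + (-2.5)·(-1) + (-0.5)·(0) + (0.5)·(-2)) / 3 = 9/3 = 3
  S[X_2,X_2] = ((3)·(3) + (-1)·(-1) + (0)·(0) + (-2)·(-2)) / 3 = 14/3 = 4.6667

S is symmetric (S[j,i] = S[i,j]). Assembling:

S = [[4.3333, 3],
 [3, 4.6667]]


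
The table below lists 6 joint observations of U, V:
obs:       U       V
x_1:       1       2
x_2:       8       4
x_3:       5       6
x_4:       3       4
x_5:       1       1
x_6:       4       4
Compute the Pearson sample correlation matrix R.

Step 1 — column means:
  mean(U) = (1 + 8 + 5 + 3 + 1 + 4) / 6 = 22/6 = 3.6667
  mean(V) = (2 + 4 + 6 + 4 + 1 + 4) / 6 = 21/6 = 3.5

Step 2 — sample variances and covariances s[i,j] = (1/(n-1)) · Σ_k (x_{k,i} - mean_i) · (x_{k,j} - mean_j), with n-1 = 5:
  s[U,U] = ((-2.6667)·(-2.6667) + (4.3333)·(4.3333) + (1.3333)·(1.3333) + (-0.6667)·(-0.6667) + (-2.6667)·(-2.6667) + (0.3333)·(0.3333)) / 5 = 35.3333/5 = 7.0667
  s[U,V] = ((-2.6667)·(-1.5) + (4.3333)·(0.5) + (1.3333)·(2.5) + (-0.6667)·(0.5) + (-2.6667)·(-2.5) + (0.3333)·(0.5)) / 5 = 16/5 = 3.2
  s[V,V] = ((-1.5)·(-1.5) + (0.5)·(0.5) + (2.5)·(2.5) + (0.5)·(0.5) + (-2.5)·(-2.5) + (0.5)·(0.5)) / 5 = 15.5/5 = 3.1
  Sample standard deviations s_i = √(s[i,i]):
  s(U) = √(7.0667) = 2.6583
  s(V) = √(3.1) = 1.7607

Step 3 — r_{ij} = s_{ij} / (s_i · s_j):
  r[U,U] = 1 (diagonal).
  r[U,V] = 3.2 / (2.6583 · 1.7607) = 3.2 / 4.6805 = 0.6837
  r[V,V] = 1 (diagonal).

R is symmetric with unit diagonal. Assembling:

R = [[1, 0.6837],
 [0.6837, 1]]


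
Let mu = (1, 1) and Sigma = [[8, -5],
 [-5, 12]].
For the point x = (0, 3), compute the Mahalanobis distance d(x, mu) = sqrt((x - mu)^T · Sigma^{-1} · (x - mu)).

Step 1 — centre the observation: (x - mu) = (-1, 2).

Step 2 — invert Sigma. det(Sigma) = 8·12 - (-5)² = 71.
  Sigma^{-1} = (1/det) · [[d, -b], [-b, a]] = [[0.169, 0.0704],
 [0.0704, 0.1127]].

Step 3 — form the quadratic (x - mu)^T · Sigma^{-1} · (x - mu):
  Sigma^{-1} · (x - mu) = (-0.0282, 0.1549).
  (x - mu)^T · [Sigma^{-1} · (x - mu)] = (-1)·(-0.0282) + (2)·(0.1549) = 0.338.

Step 4 — take square root: d = √(0.338) ≈ 0.5814.

d(x, mu) = √(0.338) ≈ 0.5814


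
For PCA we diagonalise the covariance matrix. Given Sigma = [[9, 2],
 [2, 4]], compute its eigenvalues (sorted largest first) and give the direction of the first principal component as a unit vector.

Step 1 — characteristic polynomial of 2×2 Sigma:
  det(Sigma - λI) = λ² - trace · λ + det = 0.
  trace = 9 + 4 = 13, det = 9·4 - (2)² = 32.
Step 2 — discriminant:
  Δ = trace² - 4·det = 169 - 128 = 41.
Step 3 — eigenvalues:
  λ = (trace ± √Δ)/2 = (13 ± 6.4031)/2,
  λ_1 = 9.7016,  λ_2 = 3.2984.

Step 4 — unit eigenvector for λ_1: solve (Sigma - λ_1 I)v = 0. First row:
  (9 - 9.7016)·v_x + (2)·v_y = 0, i.e. (-0.7016)·v_x + (2)·v_y = 0,
  so v ∝ (b, λ_1 - a) = (2, 0.7016) = u.
  ||u|| = √((2)² + (0.7016)²) = √(4.4922) ≈ 2.1195,
  v_1 = u/||u|| ≈ (0.9436, 0.331) (||v_1|| = 1).

λ_1 = 9.7016,  λ_2 = 3.2984;  v_1 ≈ (0.9436, 0.331)


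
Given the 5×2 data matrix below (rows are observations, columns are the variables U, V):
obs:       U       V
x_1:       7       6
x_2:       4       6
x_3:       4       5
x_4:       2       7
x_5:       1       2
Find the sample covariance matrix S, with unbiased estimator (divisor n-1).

Step 1 — column means:
  mean(U) = (7 + 4 + 4 + 2 + 1) / 5 = 18/5 = 3.6
  mean(V) = (6 + 6 + 5 + 7 + 2) / 5 = 26/5 = 5.2

Step 2 — sample covariance S[i,j] = (1/(n-1)) · Σ_k (x_{k,i} - mean_i) · (x_{k,j} - mean_j), with n-1 = 4.
  S[U,U] = ((3.4)·(3.4) + (0.4)·(0.4) + (0.4)·(0.4) + (-1.6)·(-1.6) + (-2.6)·(-2.6)) / 4 = 21.2/4 = 5.3
  S[U,V] = ((3.4)·(0.8) + (0.4)·(0.8) + (0.4)·(-0.2) + (-1.6)·(1.8) + (-2.6)·(-3.2)) / 4 = 8.4/4 = 2.1
  S[V,V] = ((0.8)·(0.8) + (0.8)·(0.8) + (-0.2)·(-0.2) + (1.8)·(1.8) + (-3.2)·(-3.2)) / 4 = 14.8/4 = 3.7

S is symmetric (S[j,i] = S[i,j]). Assembling:

S = [[5.3, 2.1],
 [2.1, 3.7]]


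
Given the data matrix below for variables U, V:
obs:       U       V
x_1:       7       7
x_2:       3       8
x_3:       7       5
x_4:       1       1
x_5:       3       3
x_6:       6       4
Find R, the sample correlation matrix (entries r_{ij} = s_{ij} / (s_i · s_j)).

Step 1 — column means:
  mean(U) = (7 + 3 + 7 + 1 + 3 + 6) / 6 = 27/6 = 4.5
  mean(V) = (7 + 8 + 5 + 1 + 3 + 4) / 6 = 28/6 = 4.6667

Step 2 — sample variances and covariances s[i,j] = (1/(n-1)) · Σ_k (x_{k,i} - mean_i) · (x_{k,j} - mean_j), with n-1 = 5:
  s[U,U] = ((2.5)·(2.5) + (-1.5)·(-1.5) + (2.5)·(2.5) + (-3.5)·(-3.5) + (-1.5)·(-1.5) + (1.5)·(1.5)) / 5 = 31.5/5 = 6.3
  s[U,V] = ((2.5)·(2.3333) + (-1.5)·(3.3333) + (2.5)·(0.3333) + (-3.5)·(-3.6667) + (-1.5)·(-1.6667) + (1.5)·(-0.6667)) / 5 = 16/5 = 3.2
  s[V,V] = ((2.3333)·(2.3333) + (3.3333)·(3.3333) + (0.3333)·(0.3333) + (-3.6667)·(-3.6667) + (-1.6667)·(-1.6667) + (-0.6667)·(-0.6667)) / 5 = 33.3333/5 = 6.6667
  Sample standard deviations s_i = √(s[i,i]):
  s(U) = √(6.3) = 2.51
  s(V) = √(6.6667) = 2.582

Step 3 — r_{ij} = s_{ij} / (s_i · s_j):
  r[U,U] = 1 (diagonal).
  r[U,V] = 3.2 / (2.51 · 2.582) = 3.2 / 6.4807 = 0.4938
  r[V,V] = 1 (diagonal).

R is symmetric with unit diagonal. Assembling:

R = [[1, 0.4938],
 [0.4938, 1]]


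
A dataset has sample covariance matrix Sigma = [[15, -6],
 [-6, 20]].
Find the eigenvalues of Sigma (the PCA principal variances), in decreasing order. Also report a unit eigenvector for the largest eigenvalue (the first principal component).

Step 1 — characteristic polynomial of 2×2 Sigma:
  det(Sigma - λI) = λ² - trace · λ + det = 0.
  trace = 15 + 20 = 35, det = 15·20 - (-6)² = 264.
Step 2 — discriminant:
  Δ = trace² - 4·det = 1225 - 1056 = 169.
Step 3 — eigenvalues:
  λ = (trace ± √Δ)/2 = (35 ± 13)/2,
  λ_1 = 24,  λ_2 = 11.

Step 4 — unit eigenvector for λ_1: solve (Sigma - λ_1 I)v = 0. First row:
  (15 - 24)·v_x + (-6)·v_y = 0, i.e. (-9)·v_x + (-6)·v_y = 0,
  so v ∝ (b, λ_1 - a) = (-6, 9); multiply by -1 so the first entry is positive: u = (6, -9).
  ||u|| = √((6)² + (-9)²) = √(117) ≈ 10.8167,
  v_1 = u/||u|| ≈ (0.5547, -0.8321) (||v_1|| = 1).

λ_1 = 24,  λ_2 = 11;  v_1 ≈ (0.5547, -0.8321)


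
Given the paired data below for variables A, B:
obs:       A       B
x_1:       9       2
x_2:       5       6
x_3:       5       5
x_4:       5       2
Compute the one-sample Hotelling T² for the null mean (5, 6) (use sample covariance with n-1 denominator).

Step 1 — sample mean vector:
  mean(A) = (9 + 5 + 5 + 5) / 4 = 24/4 = 6
  mean(B) = (2 + 6 + 5 + 2) / 4 = 15/4 = 3.75
  x̄ = (6, 3.75),  deviation x̄ - mu_0 = (6, 3.75) - (5, 6) = (1, -2.25).

Step 2 — sample covariance matrix, S[i,j] = (1/(n-1)) · Σ_k (x_{k,i} - mean_i) · (x_{k,j} - mean_j), divisor n-1 = 3:
  S[A,A] = ((3)·(3) + (-1)·(-1) + (-1)·(-1) + (-1)·(-1)) / 3 = 12/3 = 4
  S[A,B] = ((3)·(-1.75) + (-1)·(2.25) + (-1)·(1.25) + (-1)·(-1.75)) / 3 = -7/3 = -2.3333
  S[B,B] = ((-1.75)·(-1.75) + (2.25)·(2.25) + (1.25)·(1.25) + (-1.75)·(-1.75)) / 3 = 12.75/3 = 4.25
  S = [[4, -2.3333],
 [-2.3333, 4.25]].

Step 3 — invert S. det(S) = 4·4.25 - (-2.3333)² = 11.5556.
  S^{-1} = (1/det) · [[d, -b], [-b, a]] = [[0.3678, 0.2019],
 [0.2019, 0.3462]].

Step 4 — quadratic form (x̄ - mu_0)^T · S^{-1} · (x̄ - mu_0):
  S^{-1} · (x̄ - mu_0) = (-0.0865, -0.5769),
  (x̄ - mu_0)^T · [...] = (1)·(-0.0865) + (-2.25)·(-0.5769) = 1.2115.

Step 5 — scale by n: T² = 4 · 1.2115 = 4.8462.

T² ≈ 4.8462


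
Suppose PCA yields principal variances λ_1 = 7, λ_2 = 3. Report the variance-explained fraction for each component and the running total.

Step 1 — total variance = trace(Sigma) = Σ λ_i = 7 + 3 = 10.

Step 2 — fraction explained by component i = λ_i / Σ λ:
  PC1: 7/10 = 0.7
  PC2: 3/10 = 0.3

Step 3 — cumulative fraction after k components = (λ_1 + ... + λ_k) / Σ λ:
  k = 1: 7/10 = 0.7
  k = 2: (7 + 3)/10 = 10/10 = 1

Summary (fraction, with percent):

explained: PC1 0.7 (70%), PC2 0.3 (30%);  cumulative: 0.7, 1


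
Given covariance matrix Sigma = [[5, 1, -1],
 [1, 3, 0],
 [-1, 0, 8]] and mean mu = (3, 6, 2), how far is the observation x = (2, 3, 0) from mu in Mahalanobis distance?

Step 1 — centre the observation: (x - mu) = (-1, -3, -2).

Step 2 — invert Sigma (cofactor / det for 3×3, or solve directly):
  Sigma^{-1} = [[0.2202, -0.0734, 0.0275],
 [-0.0734, 0.3578, -0.0092],
 [0.0275, -0.0092, 0.1284]].

Step 3 — form the quadratic (x - mu)^T · Sigma^{-1} · (x - mu):
  Sigma^{-1} · (x - mu) = (-0.055, -0.9817, -0.2569).
  (x - mu)^T · [Sigma^{-1} · (x - mu)] = (-1)·(-0.055) + (-3)·(-0.9817) + (-2)·(-0.2569) = 3.5138.

Step 4 — take square root: d = √(3.5138) ≈ 1.8745.

d(x, mu) = √(3.5138) ≈ 1.8745


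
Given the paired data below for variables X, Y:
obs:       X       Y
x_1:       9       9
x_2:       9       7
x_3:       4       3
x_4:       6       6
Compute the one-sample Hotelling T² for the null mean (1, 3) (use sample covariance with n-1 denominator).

Step 1 — sample mean vector:
  mean(X) = (9 + 9 + 4 + 6) / 4 = 28/4 = 7
  mean(Y) = (9 + 7 + 3 + 6) / 4 = 25/4 = 6.25
  x̄ = (7, 6.25),  deviation x̄ - mu_0 = (7, 6.25) - (1, 3) = (6, 3.25).

Step 2 — sample covariance matrix, S[i,j] = (1/(n-1)) · Σ_k (x_{k,i} - mean_i) · (x_{k,j} - mean_j), divisor n-1 = 3:
  S[X,X] = ((2)·(2) + (2)·(2) + (-3)·(-3) + (-1)·(-1)) / 3 = 18/3 = 6
  S[X,Y] = ((2)·(2.75) + (2)·(0.75) + (-3)·(-3.25) + (-1)·(-0.25)) / 3 = 17/3 = 5.6667
  S[Y,Y] = ((2.75)·(2.75) + (0.75)·(0.75) + (-3.25)·(-3.25) + (-0.25)·(-0.25)) / 3 = 18.75/3 = 6.25
  S = [[6, 5.6667],
 [5.6667, 6.25]].

Step 3 — invert S. det(S) = 6·6.25 - (5.6667)² = 5.3889.
  S^{-1} = (1/det) · [[d, -b], [-b, a]] = [[1.1598, -1.0515],
 [-1.0515, 1.1134]].

Step 4 — quadratic form (x̄ - mu_0)^T · S^{-1} · (x̄ - mu_0):
  S^{-1} · (x̄ - mu_0) = (3.5412, -2.6907),
  (x̄ - mu_0)^T · [...] = (6)·(3.5412) + (3.25)·(-2.6907) = 12.5026.

Step 5 — scale by n: T² = 4 · 12.5026 = 50.0103.

T² ≈ 50.0103


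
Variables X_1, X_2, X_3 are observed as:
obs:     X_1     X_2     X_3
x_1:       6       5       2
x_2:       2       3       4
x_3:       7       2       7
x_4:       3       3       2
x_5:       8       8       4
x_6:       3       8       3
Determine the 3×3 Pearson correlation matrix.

Step 1 — column means:
  mean(X_1) = (6 + 2 + 7 + 3 + 8 + 3) / 6 = 29/6 = 4.8333
  mean(X_2) = (5 + 3 + 2 + 3 + 8 + 8) / 6 = 29/6 = 4.8333
  mean(X_3) = (2 + 4 + 7 + 2 + 4 + 3) / 6 = 22/6 = 3.6667

Step 2 — sample variances and covariances s[i,j] = (1/(n-1)) · Σ_k (x_{k,i} - mean_i) · (x_{k,j} - mean_j), with n-1 = 5:
  s[X_1,X_1] = ((1.1667)·(1.1667) + (-2.8333)·(-2.8333) + (2.1667)·(2.1667) + (-1.8333)·(-1.8333) + (3.1667)·(3.1667) + (-1.8333)·(-1.8333)) / 5 = 30.8333/5 = 6.1667
  s[X_1,X_2] = ((1.1667)·(0.1667) + (-2.8333)·(-1.8333) + (2.1667)·(-2.8333) + (-1.8333)·(-1.8333) + (3.1667)·(3.1667) + (-1.8333)·(3.1667)) / 5 = 6.8333/5 = 1.3667
  s[X_1,X_3] = ((1.1667)·(-1.6667) + (-2.8333)·(0.3333) + (2.1667)·(3.3333) + (-1.8333)·(-1.6667) + (3.1667)·(0.3333) + (-1.8333)·(-0.6667)) / 5 = 9.6667/5 = 1.9333
  s[X_2,X_2] = ((0.1667)·(0.1667) + (-1.8333)·(-1.8333) + (-2.8333)·(-2.8333) + (-1.8333)·(-1.8333) + (3.1667)·(3.1667) + (3.1667)·(3.1667)) / 5 = 34.8333/5 = 6.9667
  s[X_2,X_3] = ((0.1667)·(-1.6667) + (-1.8333)·(0.3333) + (-2.8333)·(3.3333) + (-1.8333)·(-1.6667) + (3.1667)·(0.3333) + (3.1667)·(-0.6667)) / 5 = -8.3333/5 = -1.6667
  s[X_3,X_3] = ((-1.6667)·(-1.6667) + (0.3333)·(0.3333) + (3.3333)·(3.3333) + (-1.6667)·(-1.6667) + (0.3333)·(0.3333) + (-0.6667)·(-0.6667)) / 5 = 17.3333/5 = 3.4667
  Sample standard deviations s_i = √(s[i,i]):
  s(X_1) = √(6.1667) = 2.4833
  s(X_2) = √(6.9667) = 2.6394
  s(X_3) = √(3.4667) = 1.8619

Step 3 — r_{ij} = s_{ij} / (s_i · s_j):
  r[X_1,X_1] = 1 (diagonal).
  r[X_1,X_2] = 1.3667 / (2.4833 · 2.6394) = 1.3667 / 6.5545 = 0.2085
  r[X_1,X_3] = 1.9333 / (2.4833 · 1.8619) = 1.9333 / 4.6236 = 0.4181
  r[X_2,X_2] = 1 (diagonal).
  r[X_2,X_3] = -1.6667 / (2.6394 · 1.8619) = -1.6667 / 4.9144 = -0.3391
  r[X_3,X_3] = 1 (diagonal).

R is symmetric with unit diagonal. Assembling:

R = [[1, 0.2085, 0.4181],
 [0.2085, 1, -0.3391],
 [0.4181, -0.3391, 1]]


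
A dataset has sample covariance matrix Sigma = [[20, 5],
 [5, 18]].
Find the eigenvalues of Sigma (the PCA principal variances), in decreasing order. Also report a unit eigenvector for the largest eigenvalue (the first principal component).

Step 1 — characteristic polynomial of 2×2 Sigma:
  det(Sigma - λI) = λ² - trace · λ + det = 0.
  trace = 20 + 18 = 38, det = 20·18 - (5)² = 335.
Step 2 — discriminant:
  Δ = trace² - 4·det = 1444 - 1340 = 104.
Step 3 — eigenvalues:
  λ = (trace ± √Δ)/2 = (38 ± 10.198)/2,
  λ_1 = 24.099,  λ_2 = 13.901.

Step 4 — unit eigenvector for λ_1: solve (Sigma - λ_1 I)v = 0. First row:
  (20 - 24.099)·v_x + (5)·v_y = 0, i.e. (-4.099)·v_x + (5)·v_y = 0,
  so v ∝ (b, λ_1 - a) = (5, 4.099) = u.
  ||u|| = √((5)² + (4.099)²) = √(41.802) ≈ 6.4654,
  v_1 = u/||u|| ≈ (0.7733, 0.634) (||v_1|| = 1).

λ_1 = 24.099,  λ_2 = 13.901;  v_1 ≈ (0.7733, 0.634)


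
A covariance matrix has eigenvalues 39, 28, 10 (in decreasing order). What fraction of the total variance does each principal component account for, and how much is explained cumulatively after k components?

Step 1 — total variance = trace(Sigma) = Σ λ_i = 39 + 28 + 10 = 77.

Step 2 — fraction explained by component i = λ_i / Σ λ:
  PC1: 39/77 = 0.5065
  PC2: 28/77 = 0.3636
  PC3: 10/77 = 0.1299

Step 3 — cumulative fraction after k components = (λ_1 + ... + λ_k) / Σ λ:
  k = 1: 39/77 = 0.5065
  k = 2: (39 + 28)/77 = 67/77 = 0.8701
  k = 3: (39 + 28 + 10)/77 = 77/77 = 1

Summary (fraction, with percent):

explained: PC1 0.5065 (50.65%), PC2 0.3636 (36.36%), PC3 0.1299 (12.99%);  cumulative: 0.5065, 0.8701, 1


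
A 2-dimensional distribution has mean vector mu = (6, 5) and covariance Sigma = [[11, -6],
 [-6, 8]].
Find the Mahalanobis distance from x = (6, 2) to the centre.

Step 1 — centre the observation: (x - mu) = (0, -3).

Step 2 — invert Sigma. det(Sigma) = 11·8 - (-6)² = 52.
  Sigma^{-1} = (1/det) · [[d, -b], [-b, a]] = [[0.1538, 0.1154],
 [0.1154, 0.2115]].

Step 3 — form the quadratic (x - mu)^T · Sigma^{-1} · (x - mu):
  Sigma^{-1} · (x - mu) = (-0.3462, -0.6346).
  (x - mu)^T · [Sigma^{-1} · (x - mu)] = (0)·(-0.3462) + (-3)·(-0.6346) = 1.9038.

Step 4 — take square root: d = √(1.9038) ≈ 1.3798.

d(x, mu) = √(1.9038) ≈ 1.3798


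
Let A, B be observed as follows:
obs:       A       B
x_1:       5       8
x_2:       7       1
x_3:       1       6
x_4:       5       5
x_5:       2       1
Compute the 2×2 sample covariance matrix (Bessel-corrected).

Step 1 — column means:
  mean(A) = (5 + 7 + 1 + 5 + 2) / 5 = 20/5 = 4
  mean(B) = (8 + 1 + 6 + 5 + 1) / 5 = 21/5 = 4.2

Step 2 — sample covariance S[i,j] = (1/(n-1)) · Σ_k (x_{k,i} - mean_i) · (x_{k,j} - mean_j), with n-1 = 4.
  S[A,A] = ((1)·(1) + (3)·(3) + (-3)·(-3) + (1)·(1) + (-2)·(-2)) / 4 = 24/4 = 6
  S[A,B] = ((1)·(3.8) + (3)·(-3.2) + (-3)·(1.8) + (1)·(0.8) + (-2)·(-3.2)) / 4 = -4/4 = -1
  S[B,B] = ((3.8)·(3.8) + (-3.2)·(-3.2) + (1.8)·(1.8) + (0.8)·(0.8) + (-3.2)·(-3.2)) / 4 = 38.8/4 = 9.7

S is symmetric (S[j,i] = S[i,j]). Assembling:

S = [[6, -1],
 [-1, 9.7]]


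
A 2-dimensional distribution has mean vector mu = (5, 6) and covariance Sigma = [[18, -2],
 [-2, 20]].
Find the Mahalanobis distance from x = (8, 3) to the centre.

Step 1 — centre the observation: (x - mu) = (3, -3).

Step 2 — invert Sigma. det(Sigma) = 18·20 - (-2)² = 356.
  Sigma^{-1} = (1/det) · [[d, -b], [-b, a]] = [[0.0562, 0.0056],
 [0.0056, 0.0506]].

Step 3 — form the quadratic (x - mu)^T · Sigma^{-1} · (x - mu):
  Sigma^{-1} · (x - mu) = (0.1517, -0.1348).
  (x - mu)^T · [Sigma^{-1} · (x - mu)] = (3)·(0.1517) + (-3)·(-0.1348) = 0.8596.

Step 4 — take square root: d = √(0.8596) ≈ 0.9271.

d(x, mu) = √(0.8596) ≈ 0.9271


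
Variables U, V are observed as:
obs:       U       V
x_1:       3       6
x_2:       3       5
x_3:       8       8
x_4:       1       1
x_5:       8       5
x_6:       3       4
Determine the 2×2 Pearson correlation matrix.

Step 1 — column means:
  mean(U) = (3 + 3 + 8 + 1 + 8 + 3) / 6 = 26/6 = 4.3333
  mean(V) = (6 + 5 + 8 + 1 + 5 + 4) / 6 = 29/6 = 4.8333

Step 2 — sample variances and covariances s[i,j] = (1/(n-1)) · Σ_k (x_{k,i} - mean_i) · (x_{k,j} - mean_j), with n-1 = 5:
  s[U,U] = ((-1.3333)·(-1.3333) + (-1.3333)·(-1.3333) + (3.6667)·(3.6667) + (-3.3333)·(-3.3333) + (3.6667)·(3.6667) + (-1.3333)·(-1.3333)) / 5 = 43.3333/5 = 8.6667
  s[U,V] = ((-1.3333)·(1.1667) + (-1.3333)·(0.1667) + (3.6667)·(3.1667) + (-3.3333)·(-3.8333) + (3.6667)·(0.1667) + (-1.3333)·(-0.8333)) / 5 = 24.3333/5 = 4.8667
  s[V,V] = ((1.1667)·(1.1667) + (0.1667)·(0.1667) + (3.1667)·(3.1667) + (-3.8333)·(-3.8333) + (0.1667)·(0.1667) + (-0.8333)·(-0.8333)) / 5 = 26.8333/5 = 5.3667
  Sample standard deviations s_i = √(s[i,i]):
  s(U) = √(8.6667) = 2.9439
  s(V) = √(5.3667) = 2.3166

Step 3 — r_{ij} = s_{ij} / (s_i · s_j):
  r[U,U] = 1 (diagonal).
  r[U,V] = 4.8667 / (2.9439 · 2.3166) = 4.8667 / 6.8199 = 0.7136
  r[V,V] = 1 (diagonal).

R is symmetric with unit diagonal. Assembling:

R = [[1, 0.7136],
 [0.7136, 1]]


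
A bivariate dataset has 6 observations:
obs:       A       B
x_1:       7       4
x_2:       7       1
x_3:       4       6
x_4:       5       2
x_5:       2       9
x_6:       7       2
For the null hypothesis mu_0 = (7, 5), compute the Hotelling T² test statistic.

Step 1 — sample mean vector:
  mean(A) = (7 + 7 + 4 + 5 + 2 + 7) / 6 = 32/6 = 5.3333
  mean(B) = (4 + 1 + 6 + 2 + 9 + 2) / 6 = 24/6 = 4
  x̄ = (5.3333, 4),  deviation x̄ - mu_0 = (5.3333, 4) - (7, 5) = (-1.6667, -1).

Step 2 — sample covariance matrix, S[i,j] = (1/(n-1)) · Σ_k (x_{k,i} - mean_i) · (x_{k,j} - mean_j), divisor n-1 = 5:
  S[A,A] = ((1.6667)·(1.6667) + (1.6667)·(1.6667) + (-1.3333)·(-1.3333) + (-0.3333)·(-0.3333) + (-3.3333)·(-3.3333) + (1.6667)·(1.6667)) / 5 = 21.3333/5 = 4.2667
  S[A,B] = ((1.6667)·(0) + (1.6667)·(-3) + (-1.3333)·(2) + (-0.3333)·(-2) + (-3.3333)·(5) + (1.6667)·(-2)) / 5 = -27/5 = -5.4
  S[B,B] = ((0)·(0) + (-3)·(-3) + (2)·(2) + (-2)·(-2) + (5)·(5) + (-2)·(-2)) / 5 = 46/5 = 9.2
  S = [[4.2667, -5.4],
 [-5.4, 9.2]].

Step 3 — invert S. det(S) = 4.2667·9.2 - (-5.4)² = 10.0933.
  S^{-1} = (1/det) · [[d, -b], [-b, a]] = [[0.9115, 0.535],
 [0.535, 0.4227]].

Step 4 — quadratic form (x̄ - mu_0)^T · S^{-1} · (x̄ - mu_0):
  S^{-1} · (x̄ - mu_0) = (-2.0542, -1.3144),
  (x̄ - mu_0)^T · [...] = (-1.6667)·(-2.0542) + (-1)·(-1.3144) = 4.738.

Step 5 — scale by n: T² = 6 · 4.738 = 28.428.

T² ≈ 28.428
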